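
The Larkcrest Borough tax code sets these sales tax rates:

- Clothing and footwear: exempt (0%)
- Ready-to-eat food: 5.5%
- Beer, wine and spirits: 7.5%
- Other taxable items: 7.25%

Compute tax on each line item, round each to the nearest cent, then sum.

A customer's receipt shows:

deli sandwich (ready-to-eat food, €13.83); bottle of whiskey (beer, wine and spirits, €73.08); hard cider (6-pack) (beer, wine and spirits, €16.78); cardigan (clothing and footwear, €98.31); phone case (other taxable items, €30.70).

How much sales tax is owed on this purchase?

Deli sandwich €13.83: ready-to-eat food → 5.5% → €0.76
Bottle of whiskey €73.08: beer, wine and spirits → 7.5% → €5.48
Hard cider (6-pack) €16.78: beer, wine and spirits → 7.5% → €1.26
Cardigan €98.31: clothing and footwear → 0% → €0.00
Phone case €30.70: other taxable items → 7.25% → €2.23
Total tax = €0.76 + €5.48 + €1.26 + €2.23 = €9.73

€9.73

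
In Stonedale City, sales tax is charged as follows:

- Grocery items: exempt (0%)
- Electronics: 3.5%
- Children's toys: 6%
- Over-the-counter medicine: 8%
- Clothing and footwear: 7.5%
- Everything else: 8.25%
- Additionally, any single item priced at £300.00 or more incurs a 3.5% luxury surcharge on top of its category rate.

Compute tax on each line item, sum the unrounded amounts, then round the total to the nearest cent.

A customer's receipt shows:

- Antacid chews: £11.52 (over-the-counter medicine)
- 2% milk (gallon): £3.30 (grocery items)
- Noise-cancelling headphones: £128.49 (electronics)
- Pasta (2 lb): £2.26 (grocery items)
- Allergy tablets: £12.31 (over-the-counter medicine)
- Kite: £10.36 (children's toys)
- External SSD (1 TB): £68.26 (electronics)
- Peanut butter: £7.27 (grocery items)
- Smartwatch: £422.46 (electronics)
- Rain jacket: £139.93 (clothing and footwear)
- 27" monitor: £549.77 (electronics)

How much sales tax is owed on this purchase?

£87.97

Antacid chews £11.52: over-the-counter medicine → 8% → £0.9216
2% milk (gallon) £3.30: grocery items → 0% → £0.00
Noise-cancelling headphones £128.49: electronics → 3.5% → £4.49715
Pasta (2 lb) £2.26: grocery items → 0% → £0.00
Allergy tablets £12.31: over-the-counter medicine → 8% → £0.9848
Kite £10.36: children's toys → 6% → £0.6216
External SSD (1 TB) £68.26: electronics → 3.5% → £2.3891
Peanut butter £7.27: grocery items → 0% → £0.00
Smartwatch £422.46: electronics → 3.5% + 3.5% surcharge = 7% → £29.5722
Rain jacket £139.93: clothing and footwear → 7.5% → £10.49475
27" monitor £549.77: electronics → 3.5% + 3.5% surcharge = 7% → £38.4839
Unrounded tax sum = £87.9651 → £87.97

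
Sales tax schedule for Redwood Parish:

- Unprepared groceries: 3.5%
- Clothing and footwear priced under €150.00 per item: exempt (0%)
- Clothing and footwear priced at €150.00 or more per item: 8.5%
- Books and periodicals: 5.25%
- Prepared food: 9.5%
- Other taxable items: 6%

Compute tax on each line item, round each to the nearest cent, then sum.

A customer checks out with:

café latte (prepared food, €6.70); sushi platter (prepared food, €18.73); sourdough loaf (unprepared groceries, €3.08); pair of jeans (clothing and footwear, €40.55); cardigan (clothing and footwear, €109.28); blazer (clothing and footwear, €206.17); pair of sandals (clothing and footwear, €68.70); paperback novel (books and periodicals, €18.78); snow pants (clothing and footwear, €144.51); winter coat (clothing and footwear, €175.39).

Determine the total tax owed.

€35.95

Café latte €6.70: prepared food → 9.5% → €0.64
Sushi platter €18.73: prepared food → 9.5% → €1.78
Sourdough loaf €3.08: unprepared groceries → 3.5% → €0.11
Pair of jeans €40.55: clothing and footwear, under €150.00 → 0% → €0.00
Cardigan €109.28: clothing and footwear, under €150.00 → 0% → €0.00
Blazer €206.17: clothing and footwear, €150.00 or more → 8.5% → €17.52
Pair of sandals €68.70: clothing and footwear, under €150.00 → 0% → €0.00
Paperback novel €18.78: books and periodicals → 5.25% → €0.99
Snow pants €144.51: clothing and footwear, under €150.00 → 0% → €0.00
Winter coat €175.39: clothing and footwear, €150.00 or more → 8.5% → €14.91
Total tax = €0.64 + €1.78 + €0.11 + €17.52 + €0.99 + €14.91 = €35.95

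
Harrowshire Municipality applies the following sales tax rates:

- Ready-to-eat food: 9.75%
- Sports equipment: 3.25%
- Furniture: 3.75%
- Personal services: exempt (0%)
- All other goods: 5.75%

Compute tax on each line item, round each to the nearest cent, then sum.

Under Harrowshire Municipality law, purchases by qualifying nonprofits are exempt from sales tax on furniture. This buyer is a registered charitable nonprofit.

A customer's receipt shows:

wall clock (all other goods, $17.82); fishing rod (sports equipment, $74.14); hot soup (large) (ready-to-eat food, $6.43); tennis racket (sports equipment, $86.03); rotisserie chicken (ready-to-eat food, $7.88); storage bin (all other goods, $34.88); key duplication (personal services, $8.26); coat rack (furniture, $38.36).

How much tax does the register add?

Wall clock $17.82: all other goods → 5.75% → $1.02
Fishing rod $74.14: sports equipment → 3.25% → $2.41
Hot soup (large) $6.43: ready-to-eat food → 9.75% → $0.63
Tennis racket $86.03: sports equipment → 3.25% → $2.80
Rotisserie chicken $7.88: ready-to-eat food → 9.75% → $0.77
Storage bin $34.88: all other goods → 5.75% → $2.01
Key duplication $8.26: personal services → 0% → $0.00
Coat rack $38.36: furniture, buyer-exempt → 0% → $0.00
Total tax = $1.02 + $2.41 + $0.63 + $2.80 + $0.77 + $2.01 = $9.64

$9.64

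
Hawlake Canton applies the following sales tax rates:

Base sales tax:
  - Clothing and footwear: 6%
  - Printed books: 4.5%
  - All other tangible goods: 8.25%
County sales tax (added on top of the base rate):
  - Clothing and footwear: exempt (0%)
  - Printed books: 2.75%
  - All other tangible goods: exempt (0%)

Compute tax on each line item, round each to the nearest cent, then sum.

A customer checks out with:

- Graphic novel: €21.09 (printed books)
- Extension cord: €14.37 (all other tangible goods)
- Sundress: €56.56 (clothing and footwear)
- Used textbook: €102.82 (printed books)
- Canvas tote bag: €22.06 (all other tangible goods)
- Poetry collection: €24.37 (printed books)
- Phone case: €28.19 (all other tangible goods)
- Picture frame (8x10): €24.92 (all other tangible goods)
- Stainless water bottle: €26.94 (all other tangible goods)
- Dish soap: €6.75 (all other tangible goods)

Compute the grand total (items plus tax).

Graphic novel €21.09: printed books → 4.5% + 2.75% county = 7.25% → €1.53
Extension cord €14.37: all other tangible goods → 8.25% + 0% county = 8.25% → €1.19
Sundress €56.56: clothing and footwear → 6% + 0% county = 6% → €3.39
Used textbook €102.82: printed books → 4.5% + 2.75% county = 7.25% → €7.45
Canvas tote bag €22.06: all other tangible goods → 8.25% + 0% county = 8.25% → €1.82
Poetry collection €24.37: printed books → 4.5% + 2.75% county = 7.25% → €1.77
Phone case €28.19: all other tangible goods → 8.25% + 0% county = 8.25% → €2.33
Picture frame (8x10) €24.92: all other tangible goods → 8.25% + 0% county = 8.25% → €2.06
Stainless water bottle €26.94: all other tangible goods → 8.25% + 0% county = 8.25% → €2.22
Dish soap €6.75: all other tangible goods → 8.25% + 0% county = 8.25% → €0.56
Subtotal = €328.07; tax = €24.32; total due = €352.39

€352.39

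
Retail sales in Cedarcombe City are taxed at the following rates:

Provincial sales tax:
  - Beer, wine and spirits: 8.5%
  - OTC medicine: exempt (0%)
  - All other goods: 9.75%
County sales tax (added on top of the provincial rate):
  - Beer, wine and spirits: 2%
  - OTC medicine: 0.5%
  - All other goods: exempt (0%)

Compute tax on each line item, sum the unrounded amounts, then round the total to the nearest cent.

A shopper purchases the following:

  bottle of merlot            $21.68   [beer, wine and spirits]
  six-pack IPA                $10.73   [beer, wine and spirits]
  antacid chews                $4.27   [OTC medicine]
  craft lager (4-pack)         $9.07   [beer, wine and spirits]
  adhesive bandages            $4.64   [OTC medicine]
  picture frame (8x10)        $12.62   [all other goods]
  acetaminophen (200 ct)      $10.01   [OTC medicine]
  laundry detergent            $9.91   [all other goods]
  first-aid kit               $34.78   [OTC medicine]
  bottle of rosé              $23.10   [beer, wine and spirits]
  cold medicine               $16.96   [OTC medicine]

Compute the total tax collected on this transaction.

$9.33

Bottle of merlot $21.68: beer, wine and spirits → 8.5% + 2% county = 10.5% → $2.2764
Six-pack IPA $10.73: beer, wine and spirits → 8.5% + 2% county = 10.5% → $1.12665
Antacid chews $4.27: OTC medicine → 0% + 0.5% county = 0.5% → $0.02135
Craft lager (4-pack) $9.07: beer, wine and spirits → 8.5% + 2% county = 10.5% → $0.95235
Adhesive bandages $4.64: OTC medicine → 0% + 0.5% county = 0.5% → $0.0232
Picture frame (8x10) $12.62: all other goods → 9.75% + 0% county = 9.75% → $1.23045
Acetaminophen (200 ct) $10.01: OTC medicine → 0% + 0.5% county = 0.5% → $0.05005
Laundry detergent $9.91: all other goods → 9.75% + 0% county = 9.75% → $0.966225
First-aid kit $34.78: OTC medicine → 0% + 0.5% county = 0.5% → $0.1739
Bottle of rosé $23.10: beer, wine and spirits → 8.5% + 2% county = 10.5% → $2.4255
Cold medicine $16.96: OTC medicine → 0% + 0.5% county = 0.5% → $0.0848
Unrounded tax sum = $9.330875 → $9.33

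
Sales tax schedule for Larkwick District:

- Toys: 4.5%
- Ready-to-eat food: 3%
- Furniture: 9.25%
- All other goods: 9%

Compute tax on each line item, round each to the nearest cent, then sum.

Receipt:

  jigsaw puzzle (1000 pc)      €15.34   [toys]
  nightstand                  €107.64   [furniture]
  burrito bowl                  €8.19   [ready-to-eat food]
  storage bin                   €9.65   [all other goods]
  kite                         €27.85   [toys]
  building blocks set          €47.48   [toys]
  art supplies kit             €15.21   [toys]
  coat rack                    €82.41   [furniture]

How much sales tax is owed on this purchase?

€23.46

Jigsaw puzzle (1000 pc) €15.34: toys → 4.5% → €0.69
Nightstand €107.64: furniture → 9.25% → €9.96
Burrito bowl €8.19: ready-to-eat food → 3% → €0.25
Storage bin €9.65: all other goods → 9% → €0.87
Kite €27.85: toys → 4.5% → €1.25
Building blocks set €47.48: toys → 4.5% → €2.14
Art supplies kit €15.21: toys → 4.5% → €0.68
Coat rack €82.41: furniture → 9.25% → €7.62
Total tax = €0.69 + €9.96 + €0.25 + €0.87 + €1.25 + €2.14 + €0.68 + €7.62 = €23.46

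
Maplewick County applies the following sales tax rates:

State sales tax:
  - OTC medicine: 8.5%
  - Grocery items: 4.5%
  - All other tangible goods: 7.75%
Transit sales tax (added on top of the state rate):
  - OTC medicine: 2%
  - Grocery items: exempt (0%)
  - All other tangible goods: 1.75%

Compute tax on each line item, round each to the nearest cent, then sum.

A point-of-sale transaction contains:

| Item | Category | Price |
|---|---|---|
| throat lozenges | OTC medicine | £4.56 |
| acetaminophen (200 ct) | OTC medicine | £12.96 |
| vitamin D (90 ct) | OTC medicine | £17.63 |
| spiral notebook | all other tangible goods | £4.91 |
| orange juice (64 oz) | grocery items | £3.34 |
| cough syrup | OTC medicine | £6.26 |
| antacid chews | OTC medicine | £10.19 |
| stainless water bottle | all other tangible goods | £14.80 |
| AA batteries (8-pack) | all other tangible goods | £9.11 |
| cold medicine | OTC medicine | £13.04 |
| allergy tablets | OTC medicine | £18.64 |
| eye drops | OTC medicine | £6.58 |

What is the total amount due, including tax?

Throat lozenges £4.56: OTC medicine → 8.5% + 2% transit = 10.5% → £0.48
Acetaminophen (200 ct) £12.96: OTC medicine → 8.5% + 2% transit = 10.5% → £1.36
Vitamin D (90 ct) £17.63: OTC medicine → 8.5% + 2% transit = 10.5% → £1.85
Spiral notebook £4.91: all other tangible goods → 7.75% + 1.75% transit = 9.5% → £0.47
Orange juice (64 oz) £3.34: grocery items → 4.5% + 0% transit = 4.5% → £0.15
Cough syrup £6.26: OTC medicine → 8.5% + 2% transit = 10.5% → £0.66
Antacid chews £10.19: OTC medicine → 8.5% + 2% transit = 10.5% → £1.07
Stainless water bottle £14.80: all other tangible goods → 7.75% + 1.75% transit = 9.5% → £1.41
AA batteries (8-pack) £9.11: all other tangible goods → 7.75% + 1.75% transit = 9.5% → £0.87
Cold medicine £13.04: OTC medicine → 8.5% + 2% transit = 10.5% → £1.37
Allergy tablets £18.64: OTC medicine → 8.5% + 2% transit = 10.5% → £1.96
Eye drops £6.58: OTC medicine → 8.5% + 2% transit = 10.5% → £0.69
Subtotal = £122.02; tax = £12.34; total due = £134.36

£134.36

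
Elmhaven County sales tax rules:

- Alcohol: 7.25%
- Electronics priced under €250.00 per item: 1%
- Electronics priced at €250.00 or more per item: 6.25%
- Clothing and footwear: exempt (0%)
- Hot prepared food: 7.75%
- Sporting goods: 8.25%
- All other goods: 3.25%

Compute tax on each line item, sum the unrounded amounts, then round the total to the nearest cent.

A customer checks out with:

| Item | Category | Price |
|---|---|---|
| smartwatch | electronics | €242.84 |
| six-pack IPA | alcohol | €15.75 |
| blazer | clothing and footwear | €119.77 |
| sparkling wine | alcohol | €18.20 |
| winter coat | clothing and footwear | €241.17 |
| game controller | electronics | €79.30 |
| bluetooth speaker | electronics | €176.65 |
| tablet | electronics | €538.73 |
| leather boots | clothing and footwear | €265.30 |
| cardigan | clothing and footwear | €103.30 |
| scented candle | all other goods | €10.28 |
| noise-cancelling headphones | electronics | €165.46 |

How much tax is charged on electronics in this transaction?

Smartwatch €242.84: electronics, under €250.00 → 1% → €2.4284
Game controller €79.30: electronics, under €250.00 → 1% → €0.793
Bluetooth speaker €176.65: electronics, under €250.00 → 1% → €1.7665
Tablet €538.73: electronics, €250.00 or more → 6.25% → €33.670625
Noise-cancelling headphones €165.46: electronics, under €250.00 → 1% → €1.6546
Tax on electronics: unrounded sum = €40.313125 → €40.31

€40.31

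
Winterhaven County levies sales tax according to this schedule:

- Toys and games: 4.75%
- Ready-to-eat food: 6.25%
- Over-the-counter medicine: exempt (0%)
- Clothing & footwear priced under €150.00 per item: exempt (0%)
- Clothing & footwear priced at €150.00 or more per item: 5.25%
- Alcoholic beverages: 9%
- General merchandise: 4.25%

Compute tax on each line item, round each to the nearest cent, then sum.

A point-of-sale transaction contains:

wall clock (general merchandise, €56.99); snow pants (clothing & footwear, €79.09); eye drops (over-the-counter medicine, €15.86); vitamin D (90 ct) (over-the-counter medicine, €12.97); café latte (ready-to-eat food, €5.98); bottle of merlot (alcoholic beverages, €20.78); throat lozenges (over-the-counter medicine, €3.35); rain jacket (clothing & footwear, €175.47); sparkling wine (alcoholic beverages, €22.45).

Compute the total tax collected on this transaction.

€15.89

Wall clock €56.99: general merchandise → 4.25% → €2.42
Snow pants €79.09: clothing & footwear, under €150.00 → 0% → €0.00
Eye drops €15.86: over-the-counter medicine → 0% → €0.00
Vitamin D (90 ct) €12.97: over-the-counter medicine → 0% → €0.00
Café latte €5.98: ready-to-eat food → 6.25% → €0.37
Bottle of merlot €20.78: alcoholic beverages → 9% → €1.87
Throat lozenges €3.35: over-the-counter medicine → 0% → €0.00
Rain jacket €175.47: clothing & footwear, €150.00 or more → 5.25% → €9.21
Sparkling wine €22.45: alcoholic beverages → 9% → €2.02
Total tax = €2.42 + €0.37 + €1.87 + €9.21 + €2.02 = €15.89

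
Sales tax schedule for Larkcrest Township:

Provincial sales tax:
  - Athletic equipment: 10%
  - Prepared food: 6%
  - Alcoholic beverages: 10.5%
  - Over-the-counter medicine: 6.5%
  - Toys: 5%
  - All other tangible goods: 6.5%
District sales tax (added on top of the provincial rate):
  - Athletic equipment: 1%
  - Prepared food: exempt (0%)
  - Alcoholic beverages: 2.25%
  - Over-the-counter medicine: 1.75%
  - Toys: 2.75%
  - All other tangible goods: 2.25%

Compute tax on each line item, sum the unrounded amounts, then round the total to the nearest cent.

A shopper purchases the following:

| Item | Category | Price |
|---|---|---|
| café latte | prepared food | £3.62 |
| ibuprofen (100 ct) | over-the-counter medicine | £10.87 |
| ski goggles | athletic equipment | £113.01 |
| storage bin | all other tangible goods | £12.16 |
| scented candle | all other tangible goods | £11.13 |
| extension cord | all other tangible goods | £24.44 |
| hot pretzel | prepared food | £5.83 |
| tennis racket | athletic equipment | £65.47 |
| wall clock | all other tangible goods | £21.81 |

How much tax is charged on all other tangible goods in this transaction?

Storage bin £12.16: all other tangible goods → 6.5% + 2.25% district = 8.75% → £1.064
Scented candle £11.13: all other tangible goods → 6.5% + 2.25% district = 8.75% → £0.973875
Extension cord £24.44: all other tangible goods → 6.5% + 2.25% district = 8.75% → £2.1385
Wall clock £21.81: all other tangible goods → 6.5% + 2.25% district = 8.75% → £1.908375
Tax on all other tangible goods: unrounded sum = £6.08475 → £6.08

£6.08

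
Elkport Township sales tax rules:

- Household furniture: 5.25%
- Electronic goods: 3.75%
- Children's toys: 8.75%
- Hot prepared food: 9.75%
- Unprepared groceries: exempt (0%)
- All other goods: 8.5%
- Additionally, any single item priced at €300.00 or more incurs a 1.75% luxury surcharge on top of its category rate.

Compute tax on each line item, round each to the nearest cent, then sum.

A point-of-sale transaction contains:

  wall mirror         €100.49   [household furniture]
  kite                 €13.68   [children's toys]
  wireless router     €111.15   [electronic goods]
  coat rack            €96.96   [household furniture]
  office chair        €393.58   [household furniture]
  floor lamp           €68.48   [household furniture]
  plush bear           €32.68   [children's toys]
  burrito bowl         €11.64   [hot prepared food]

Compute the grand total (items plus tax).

€879.54

Wall mirror €100.49: household furniture → 5.25% → €5.28
Kite €13.68: children's toys → 8.75% → €1.20
Wireless router €111.15: electronic goods → 3.75% → €4.17
Coat rack €96.96: household furniture → 5.25% → €5.09
Office chair €393.58: household furniture → 5.25% + 1.75% surcharge = 7% → €27.55
Floor lamp €68.48: household furniture → 5.25% → €3.60
Plush bear €32.68: children's toys → 8.75% → €2.86
Burrito bowl €11.64: hot prepared food → 9.75% → €1.13
Subtotal = €828.66; tax = €50.88; total due = €879.54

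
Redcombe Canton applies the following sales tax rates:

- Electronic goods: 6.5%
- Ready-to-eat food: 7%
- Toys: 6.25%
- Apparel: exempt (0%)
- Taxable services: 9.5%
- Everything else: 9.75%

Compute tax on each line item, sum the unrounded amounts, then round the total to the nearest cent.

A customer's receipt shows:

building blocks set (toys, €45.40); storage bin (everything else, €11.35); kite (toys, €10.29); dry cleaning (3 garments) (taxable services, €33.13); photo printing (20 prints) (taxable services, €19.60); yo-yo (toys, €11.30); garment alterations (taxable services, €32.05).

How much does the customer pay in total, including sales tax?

€176.47

Building blocks set €45.40: toys → 6.25% → €2.8375
Storage bin €11.35: everything else → 9.75% → €1.106625
Kite €10.29: toys → 6.25% → €0.643125
Dry cleaning (3 garments) €33.13: taxable services → 9.5% → €3.14735
Photo printing (20 prints) €19.60: taxable services → 9.5% → €1.862
Yo-yo €11.30: toys → 6.25% → €0.70625
Garment alterations €32.05: taxable services → 9.5% → €3.04475
Subtotal = €163.12; unrounded tax = €13.3476 → €13.35; total due = €176.47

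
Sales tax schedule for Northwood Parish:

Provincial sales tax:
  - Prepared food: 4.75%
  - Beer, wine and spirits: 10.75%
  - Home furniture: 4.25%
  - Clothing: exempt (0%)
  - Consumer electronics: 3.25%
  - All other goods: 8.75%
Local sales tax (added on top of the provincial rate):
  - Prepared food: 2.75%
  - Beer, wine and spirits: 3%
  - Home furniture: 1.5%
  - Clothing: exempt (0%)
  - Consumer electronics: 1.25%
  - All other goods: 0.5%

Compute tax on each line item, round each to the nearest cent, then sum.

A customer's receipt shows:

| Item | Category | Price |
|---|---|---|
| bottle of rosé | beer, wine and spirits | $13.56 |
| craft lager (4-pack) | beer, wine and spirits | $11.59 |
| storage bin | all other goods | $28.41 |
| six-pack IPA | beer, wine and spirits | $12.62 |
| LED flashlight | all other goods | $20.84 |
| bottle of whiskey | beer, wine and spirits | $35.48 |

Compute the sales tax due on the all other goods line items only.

$4.56

Storage bin $28.41: all other goods → 8.75% + 0.5% local = 9.25% → $2.63
LED flashlight $20.84: all other goods → 8.75% + 0.5% local = 9.25% → $1.93
Tax on all other goods = $2.63 + $1.93 = $4.56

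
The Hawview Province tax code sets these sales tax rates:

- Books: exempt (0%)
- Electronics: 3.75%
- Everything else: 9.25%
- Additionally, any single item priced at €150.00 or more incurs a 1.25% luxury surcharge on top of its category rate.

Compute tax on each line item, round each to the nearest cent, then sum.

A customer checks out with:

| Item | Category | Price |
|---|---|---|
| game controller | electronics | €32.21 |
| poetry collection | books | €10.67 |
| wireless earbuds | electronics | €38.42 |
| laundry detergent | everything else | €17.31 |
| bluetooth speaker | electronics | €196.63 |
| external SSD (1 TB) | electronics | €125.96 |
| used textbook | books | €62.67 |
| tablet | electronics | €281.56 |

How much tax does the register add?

€32.88

Game controller €32.21: electronics → 3.75% → €1.21
Poetry collection €10.67: books → 0% → €0.00
Wireless earbuds €38.42: electronics → 3.75% → €1.44
Laundry detergent €17.31: everything else → 9.25% → €1.60
Bluetooth speaker €196.63: electronics → 3.75% + 1.25% surcharge = 5% → €9.83
External SSD (1 TB) €125.96: electronics → 3.75% → €4.72
Used textbook €62.67: books → 0% → €0.00
Tablet €281.56: electronics → 3.75% + 1.25% surcharge = 5% → €14.08
Total tax = €1.21 + €1.44 + €1.60 + €9.83 + €4.72 + €14.08 = €32.88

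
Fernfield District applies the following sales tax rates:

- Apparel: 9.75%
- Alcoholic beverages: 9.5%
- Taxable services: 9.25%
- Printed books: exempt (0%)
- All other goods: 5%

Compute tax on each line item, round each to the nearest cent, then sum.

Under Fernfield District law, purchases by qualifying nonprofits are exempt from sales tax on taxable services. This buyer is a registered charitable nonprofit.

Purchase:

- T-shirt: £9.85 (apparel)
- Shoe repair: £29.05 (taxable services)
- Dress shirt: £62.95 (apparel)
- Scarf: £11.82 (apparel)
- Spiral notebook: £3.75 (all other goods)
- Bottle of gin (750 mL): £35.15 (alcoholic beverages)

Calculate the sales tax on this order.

£11.78

T-shirt £9.85: apparel → 9.75% → £0.96
Shoe repair £29.05: taxable services, buyer-exempt → 0% → £0.00
Dress shirt £62.95: apparel → 9.75% → £6.14
Scarf £11.82: apparel → 9.75% → £1.15
Spiral notebook £3.75: all other goods → 5% → £0.19
Bottle of gin (750 mL) £35.15: alcoholic beverages → 9.5% → £3.34
Total tax = £0.96 + £6.14 + £1.15 + £0.19 + £3.34 = £11.78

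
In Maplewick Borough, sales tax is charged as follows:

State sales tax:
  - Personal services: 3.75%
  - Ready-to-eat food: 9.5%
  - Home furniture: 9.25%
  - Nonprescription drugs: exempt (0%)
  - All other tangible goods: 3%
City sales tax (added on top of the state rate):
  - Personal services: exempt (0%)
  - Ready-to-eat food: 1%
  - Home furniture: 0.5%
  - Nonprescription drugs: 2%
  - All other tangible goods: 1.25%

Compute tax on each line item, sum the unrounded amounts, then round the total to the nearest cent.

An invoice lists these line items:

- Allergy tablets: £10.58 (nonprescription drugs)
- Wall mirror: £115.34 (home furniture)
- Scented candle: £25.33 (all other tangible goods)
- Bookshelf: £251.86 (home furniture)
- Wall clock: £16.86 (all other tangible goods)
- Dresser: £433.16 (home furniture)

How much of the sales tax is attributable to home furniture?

£78.04

Wall mirror £115.34: home furniture → 9.25% + 0.5% city = 9.75% → £11.24565
Bookshelf £251.86: home furniture → 9.25% + 0.5% city = 9.75% → £24.55635
Dresser £433.16: home furniture → 9.25% + 0.5% city = 9.75% → £42.2331
Tax on home furniture: unrounded sum = £78.0351 → £78.04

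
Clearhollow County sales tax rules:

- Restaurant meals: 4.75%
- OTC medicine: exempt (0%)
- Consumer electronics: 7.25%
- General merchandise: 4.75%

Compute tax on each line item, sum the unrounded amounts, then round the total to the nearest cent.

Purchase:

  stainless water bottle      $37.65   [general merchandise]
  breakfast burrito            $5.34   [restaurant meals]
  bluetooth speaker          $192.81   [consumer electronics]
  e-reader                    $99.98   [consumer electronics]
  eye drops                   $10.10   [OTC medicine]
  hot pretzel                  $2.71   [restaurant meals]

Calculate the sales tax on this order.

$23.40

Stainless water bottle $37.65: general merchandise → 4.75% → $1.788375
Breakfast burrito $5.34: restaurant meals → 4.75% → $0.25365
Bluetooth speaker $192.81: consumer electronics → 7.25% → $13.978725
E-reader $99.98: consumer electronics → 7.25% → $7.24855
Eye drops $10.10: OTC medicine → 0% → $0.00
Hot pretzel $2.71: restaurant meals → 4.75% → $0.128725
Unrounded tax sum = $23.398025 → $23.40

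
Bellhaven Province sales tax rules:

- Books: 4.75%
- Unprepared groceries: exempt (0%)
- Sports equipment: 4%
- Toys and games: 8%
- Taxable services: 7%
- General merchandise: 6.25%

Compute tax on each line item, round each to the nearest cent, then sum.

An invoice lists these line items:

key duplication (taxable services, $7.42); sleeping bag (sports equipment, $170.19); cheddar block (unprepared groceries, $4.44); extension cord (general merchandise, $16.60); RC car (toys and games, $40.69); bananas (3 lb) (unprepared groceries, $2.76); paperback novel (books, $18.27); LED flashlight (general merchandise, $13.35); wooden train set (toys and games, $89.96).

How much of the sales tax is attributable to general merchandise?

Extension cord $16.60: general merchandise → 6.25% → $1.04
LED flashlight $13.35: general merchandise → 6.25% → $0.83
Tax on general merchandise = $1.04 + $0.83 = $1.87

$1.87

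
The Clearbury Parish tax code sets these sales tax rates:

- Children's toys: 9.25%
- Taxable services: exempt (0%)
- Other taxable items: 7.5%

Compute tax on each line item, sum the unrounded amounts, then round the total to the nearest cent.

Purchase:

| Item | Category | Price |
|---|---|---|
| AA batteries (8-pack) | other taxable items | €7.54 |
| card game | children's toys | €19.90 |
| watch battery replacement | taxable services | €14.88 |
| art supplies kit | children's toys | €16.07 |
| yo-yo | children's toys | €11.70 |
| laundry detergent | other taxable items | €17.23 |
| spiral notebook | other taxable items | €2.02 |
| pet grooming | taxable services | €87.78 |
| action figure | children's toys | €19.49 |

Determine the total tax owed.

€8.22

AA batteries (8-pack) €7.54: other taxable items → 7.5% → €0.5655
Card game €19.90: children's toys → 9.25% → €1.84075
Watch battery replacement €14.88: taxable services → 0% → €0.00
Art supplies kit €16.07: children's toys → 9.25% → €1.486475
Yo-yo €11.70: children's toys → 9.25% → €1.08225
Laundry detergent €17.23: other taxable items → 7.5% → €1.29225
Spiral notebook €2.02: other taxable items → 7.5% → €0.1515
Pet grooming €87.78: taxable services → 0% → €0.00
Action figure €19.49: children's toys → 9.25% → €1.802825
Unrounded tax sum = €8.22155 → €8.22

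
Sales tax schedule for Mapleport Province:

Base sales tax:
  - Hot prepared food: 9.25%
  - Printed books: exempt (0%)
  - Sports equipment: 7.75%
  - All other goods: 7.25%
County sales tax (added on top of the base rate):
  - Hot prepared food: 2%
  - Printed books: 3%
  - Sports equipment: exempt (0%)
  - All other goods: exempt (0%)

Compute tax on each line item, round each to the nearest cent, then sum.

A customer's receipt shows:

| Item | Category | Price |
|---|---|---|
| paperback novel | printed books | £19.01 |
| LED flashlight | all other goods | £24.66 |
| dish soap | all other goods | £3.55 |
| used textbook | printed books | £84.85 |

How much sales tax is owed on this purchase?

£5.17

Paperback novel £19.01: printed books → 0% + 3% county = 3% → £0.57
LED flashlight £24.66: all other goods → 7.25% + 0% county = 7.25% → £1.79
Dish soap £3.55: all other goods → 7.25% + 0% county = 7.25% → £0.26
Used textbook £84.85: printed books → 0% + 3% county = 3% → £2.55
Total tax = £0.57 + £1.79 + £0.26 + £2.55 = £5.17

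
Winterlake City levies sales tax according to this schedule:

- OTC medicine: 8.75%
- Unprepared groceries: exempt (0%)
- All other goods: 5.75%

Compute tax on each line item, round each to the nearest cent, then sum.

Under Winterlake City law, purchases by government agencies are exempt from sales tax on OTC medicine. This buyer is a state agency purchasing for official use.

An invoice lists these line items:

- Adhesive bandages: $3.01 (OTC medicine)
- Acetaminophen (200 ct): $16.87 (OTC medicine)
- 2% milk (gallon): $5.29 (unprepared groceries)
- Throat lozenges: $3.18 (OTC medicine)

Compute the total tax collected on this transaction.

Adhesive bandages $3.01: OTC medicine, buyer-exempt → 0% → $0.00
Acetaminophen (200 ct) $16.87: OTC medicine, buyer-exempt → 0% → $0.00
2% milk (gallon) $5.29: unprepared groceries → 0% → $0.00
Throat lozenges $3.18: OTC medicine, buyer-exempt → 0% → $0.00
Total tax = $0.00

$0.00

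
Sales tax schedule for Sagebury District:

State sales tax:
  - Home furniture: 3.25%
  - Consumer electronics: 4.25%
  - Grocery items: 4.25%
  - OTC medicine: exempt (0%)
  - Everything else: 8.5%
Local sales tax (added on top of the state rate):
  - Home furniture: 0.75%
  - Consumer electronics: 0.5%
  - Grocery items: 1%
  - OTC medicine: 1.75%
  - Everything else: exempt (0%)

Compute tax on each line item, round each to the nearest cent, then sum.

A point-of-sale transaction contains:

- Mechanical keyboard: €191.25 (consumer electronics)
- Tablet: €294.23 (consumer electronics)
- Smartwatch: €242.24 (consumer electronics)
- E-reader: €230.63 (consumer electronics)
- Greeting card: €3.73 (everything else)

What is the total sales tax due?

€45.84

Mechanical keyboard €191.25: consumer electronics → 4.25% + 0.5% local = 4.75% → €9.08
Tablet €294.23: consumer electronics → 4.25% + 0.5% local = 4.75% → €13.98
Smartwatch €242.24: consumer electronics → 4.25% + 0.5% local = 4.75% → €11.51
E-reader €230.63: consumer electronics → 4.25% + 0.5% local = 4.75% → €10.95
Greeting card €3.73: everything else → 8.5% + 0% local = 8.5% → €0.32
Total tax = €9.08 + €13.98 + €11.51 + €10.95 + €0.32 = €45.84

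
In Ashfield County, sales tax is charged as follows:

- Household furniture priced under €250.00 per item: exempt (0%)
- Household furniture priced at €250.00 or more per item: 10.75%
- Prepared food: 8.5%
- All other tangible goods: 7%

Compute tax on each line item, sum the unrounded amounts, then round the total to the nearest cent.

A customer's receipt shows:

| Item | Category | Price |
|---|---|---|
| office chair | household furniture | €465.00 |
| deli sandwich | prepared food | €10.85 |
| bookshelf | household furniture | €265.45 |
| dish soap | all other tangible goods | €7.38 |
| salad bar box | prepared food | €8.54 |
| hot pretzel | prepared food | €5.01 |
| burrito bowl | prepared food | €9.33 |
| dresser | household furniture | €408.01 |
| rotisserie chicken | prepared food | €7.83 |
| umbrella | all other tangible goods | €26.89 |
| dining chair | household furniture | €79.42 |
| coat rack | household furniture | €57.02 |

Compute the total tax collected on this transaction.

€128.32

Office chair €465.00: household furniture, €250.00 or more → 10.75% → €49.9875
Deli sandwich €10.85: prepared food → 8.5% → €0.92225
Bookshelf €265.45: household furniture, €250.00 or more → 10.75% → €28.535875
Dish soap €7.38: all other tangible goods → 7% → €0.5166
Salad bar box €8.54: prepared food → 8.5% → €0.7259
Hot pretzel €5.01: prepared food → 8.5% → €0.42585
Burrito bowl €9.33: prepared food → 8.5% → €0.79305
Dresser €408.01: household furniture, €250.00 or more → 10.75% → €43.861075
Rotisserie chicken €7.83: prepared food → 8.5% → €0.66555
Umbrella €26.89: all other tangible goods → 7% → €1.8823
Dining chair €79.42: household furniture, under €250.00 → 0% → €0.00
Coat rack €57.02: household furniture, under €250.00 → 0% → €0.00
Unrounded tax sum = €128.31595 → €128.32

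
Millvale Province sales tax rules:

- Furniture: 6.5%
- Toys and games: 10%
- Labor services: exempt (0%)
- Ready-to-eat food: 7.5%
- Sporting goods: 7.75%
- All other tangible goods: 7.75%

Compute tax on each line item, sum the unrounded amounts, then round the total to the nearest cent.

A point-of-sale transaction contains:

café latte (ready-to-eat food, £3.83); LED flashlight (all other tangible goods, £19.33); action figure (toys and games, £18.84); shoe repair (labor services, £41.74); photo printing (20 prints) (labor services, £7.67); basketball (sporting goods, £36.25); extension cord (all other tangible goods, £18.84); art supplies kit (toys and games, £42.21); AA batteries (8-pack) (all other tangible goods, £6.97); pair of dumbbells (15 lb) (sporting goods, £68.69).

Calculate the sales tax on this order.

Café latte £3.83: ready-to-eat food → 7.5% → £0.28725
LED flashlight £19.33: all other tangible goods → 7.75% → £1.498075
Action figure £18.84: toys and games → 10% → £1.884
Shoe repair £41.74: labor services → 0% → £0.00
Photo printing (20 prints) £7.67: labor services → 0% → £0.00
Basketball £36.25: sporting goods → 7.75% → £2.809375
Extension cord £18.84: all other tangible goods → 7.75% → £1.4601
Art supplies kit £42.21: toys and games → 10% → £4.221
AA batteries (8-pack) £6.97: all other tangible goods → 7.75% → £0.540175
Pair of dumbbells (15 lb) £68.69: sporting goods → 7.75% → £5.323475
Unrounded tax sum = £18.02345 → £18.02

£18.02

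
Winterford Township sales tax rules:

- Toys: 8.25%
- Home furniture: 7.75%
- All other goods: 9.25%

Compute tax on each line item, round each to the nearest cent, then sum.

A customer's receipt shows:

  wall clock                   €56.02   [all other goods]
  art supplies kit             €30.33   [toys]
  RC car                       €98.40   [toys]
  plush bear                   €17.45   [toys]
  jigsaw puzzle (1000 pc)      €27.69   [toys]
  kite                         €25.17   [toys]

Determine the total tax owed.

Wall clock €56.02: all other goods → 9.25% → €5.18
Art supplies kit €30.33: toys → 8.25% → €2.50
RC car €98.40: toys → 8.25% → €8.12
Plush bear €17.45: toys → 8.25% → €1.44
Jigsaw puzzle (1000 pc) €27.69: toys → 8.25% → €2.28
Kite €25.17: toys → 8.25% → €2.08
Total tax = €5.18 + €2.50 + €8.12 + €1.44 + €2.28 + €2.08 = €21.60

€21.60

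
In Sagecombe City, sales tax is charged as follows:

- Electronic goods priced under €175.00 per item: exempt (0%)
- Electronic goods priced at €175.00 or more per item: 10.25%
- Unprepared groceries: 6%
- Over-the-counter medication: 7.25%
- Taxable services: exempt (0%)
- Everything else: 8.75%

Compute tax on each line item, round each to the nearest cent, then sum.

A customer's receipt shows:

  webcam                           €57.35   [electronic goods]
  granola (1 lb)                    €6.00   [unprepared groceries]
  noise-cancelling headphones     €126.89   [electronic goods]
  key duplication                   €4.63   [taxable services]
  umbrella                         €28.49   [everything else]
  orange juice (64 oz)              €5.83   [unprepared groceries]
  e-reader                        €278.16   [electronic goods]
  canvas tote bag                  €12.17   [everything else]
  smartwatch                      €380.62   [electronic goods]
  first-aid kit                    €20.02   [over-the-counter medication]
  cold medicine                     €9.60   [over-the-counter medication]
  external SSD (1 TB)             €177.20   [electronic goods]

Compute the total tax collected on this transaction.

€92.09

Webcam €57.35: electronic goods, under €175.00 → 0% → €0.00
Granola (1 lb) €6.00: unprepared groceries → 6% → €0.36
Noise-cancelling headphones €126.89: electronic goods, under €175.00 → 0% → €0.00
Key duplication €4.63: taxable services → 0% → €0.00
Umbrella €28.49: everything else → 8.75% → €2.49
Orange juice (64 oz) €5.83: unprepared groceries → 6% → €0.35
E-reader €278.16: electronic goods, €175.00 or more → 10.25% → €28.51
Canvas tote bag €12.17: everything else → 8.75% → €1.06
Smartwatch €380.62: electronic goods, €175.00 or more → 10.25% → €39.01
First-aid kit €20.02: over-the-counter medication → 7.25% → €1.45
Cold medicine €9.60: over-the-counter medication → 7.25% → €0.70
External SSD (1 TB) €177.20: electronic goods, €175.00 or more → 10.25% → €18.16
Total tax = €0.36 + €2.49 + €0.35 + €28.51 + €1.06 + €39.01 + €1.45 + €0.70 + €18.16 = €92.09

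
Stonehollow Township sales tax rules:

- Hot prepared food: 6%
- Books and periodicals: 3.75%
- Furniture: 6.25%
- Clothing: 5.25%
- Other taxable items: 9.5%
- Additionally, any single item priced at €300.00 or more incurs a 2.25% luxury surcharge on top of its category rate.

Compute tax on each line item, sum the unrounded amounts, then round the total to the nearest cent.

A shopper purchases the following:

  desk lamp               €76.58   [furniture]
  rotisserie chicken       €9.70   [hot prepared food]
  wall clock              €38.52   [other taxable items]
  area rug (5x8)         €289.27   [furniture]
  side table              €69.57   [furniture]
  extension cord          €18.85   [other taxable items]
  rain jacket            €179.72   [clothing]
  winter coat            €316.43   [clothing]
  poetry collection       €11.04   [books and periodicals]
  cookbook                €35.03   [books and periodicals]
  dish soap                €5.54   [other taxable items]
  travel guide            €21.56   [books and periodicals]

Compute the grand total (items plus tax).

Desk lamp €76.58: furniture → 6.25% → €4.78625
Rotisserie chicken €9.70: hot prepared food → 6% → €0.582
Wall clock €38.52: other taxable items → 9.5% → €3.6594
Area rug (5x8) €289.27: furniture → 6.25% → €18.079375
Side table €69.57: furniture → 6.25% → €4.348125
Extension cord €18.85: other taxable items → 9.5% → €1.79075
Rain jacket €179.72: clothing → 5.25% → €9.4353
Winter coat €316.43: clothing → 5.25% + 2.25% surcharge = 7.5% → €23.73225
Poetry collection €11.04: books and periodicals → 3.75% → €0.414
Cookbook €35.03: books and periodicals → 3.75% → €1.313625
Dish soap €5.54: other taxable items → 9.5% → €0.5263
Travel guide €21.56: books and periodicals → 3.75% → €0.8085
Subtotal = €1071.81; unrounded tax = €69.475875 → €69.48; total due = €1141.29

€1141.29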